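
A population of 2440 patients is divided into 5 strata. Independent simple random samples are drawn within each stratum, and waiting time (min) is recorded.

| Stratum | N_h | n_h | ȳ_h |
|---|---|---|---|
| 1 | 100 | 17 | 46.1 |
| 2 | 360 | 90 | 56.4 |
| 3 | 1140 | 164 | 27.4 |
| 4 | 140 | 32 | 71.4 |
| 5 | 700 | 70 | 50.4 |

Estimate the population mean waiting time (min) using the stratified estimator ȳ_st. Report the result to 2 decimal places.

N = Σ N_h = 2440. Stratum weights W_h = N_h/N.
ȳ_st = (100·46.1 + 360·56.4 + 1140·27.4 + 140·71.4 + 700·50.4) / 2440 = 41.5680

ȳ_st ≈ 41.57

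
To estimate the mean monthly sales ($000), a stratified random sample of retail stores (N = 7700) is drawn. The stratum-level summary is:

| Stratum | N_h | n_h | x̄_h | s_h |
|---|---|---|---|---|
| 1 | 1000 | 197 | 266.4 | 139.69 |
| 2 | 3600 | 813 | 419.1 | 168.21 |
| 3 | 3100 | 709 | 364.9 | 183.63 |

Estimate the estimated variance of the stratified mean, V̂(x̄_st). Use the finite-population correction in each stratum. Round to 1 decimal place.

V̂(x̄_st) = Σ W_h² (1 − n_h/N_h) s_h²/n_h, with W_h = N_h/N and N = 7700:
  stratum 1: (1000/7700)²·(1 − 197/1000)·139.69²/197 = 1.34152
  stratum 2: (3600/7700)²·(1 − 813/3600)·168.21²/813 = 5.8894
  stratum 3: (3100/7700)²·(1 − 709/3100)·183.63²/709 = 5.94567
V̂(x̄_st) = 13.1766

V̂(x̄_st) ≈ 13.2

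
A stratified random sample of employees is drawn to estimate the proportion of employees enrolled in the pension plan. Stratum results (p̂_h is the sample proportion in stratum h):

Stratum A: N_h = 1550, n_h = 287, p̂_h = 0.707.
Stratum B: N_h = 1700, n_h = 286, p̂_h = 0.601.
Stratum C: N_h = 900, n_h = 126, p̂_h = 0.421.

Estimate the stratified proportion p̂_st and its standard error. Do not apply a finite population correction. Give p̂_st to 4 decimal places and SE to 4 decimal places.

p̂_st ≈ 0.6016, SE ≈ 0.0183

N = 4150; stratum weights W_h = N_h/N.
p̂_st = Σ W_h p̂_h = (1550·0.707 + 1700·0.601 + 900·0.421)/4150 = 0.60155
V̂(p̂_st) = Σ W_h² p̂_h(1−p̂_h)/(n_h−1):
  stratum A: (1550/4150)²·0.707·0.293/286 = 0.000101039
  stratum B: (1700/4150)²·0.601·0.399/285 = 0.00014119
  stratum C: (900/4150)²·0.421·0.579/125 = 9.17148e-05
V̂(p̂_st) = 0.000333944; SE = √V̂ = 0.0182741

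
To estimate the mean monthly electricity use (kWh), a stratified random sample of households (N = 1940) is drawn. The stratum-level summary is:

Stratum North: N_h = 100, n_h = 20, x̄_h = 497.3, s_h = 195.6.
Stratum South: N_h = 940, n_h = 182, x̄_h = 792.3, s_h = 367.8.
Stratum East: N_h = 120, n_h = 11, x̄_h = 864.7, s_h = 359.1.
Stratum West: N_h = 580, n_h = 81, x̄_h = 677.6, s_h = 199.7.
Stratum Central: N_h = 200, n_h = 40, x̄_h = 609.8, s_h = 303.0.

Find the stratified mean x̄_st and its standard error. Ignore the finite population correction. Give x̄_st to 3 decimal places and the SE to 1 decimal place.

x̄_st ≈ 728.466, SE ≈ 17.1

x̄_st = Σ W_h x̄_h = (100·497.3 + 940·792.3 + 120·864.7 + 580·677.6 + 200·609.8)/1940 = 728.46598
V̂(x̄_st) = Σ W_h² s_h²/n_h, with W_h = N_h/N and N = 1940:
  stratum North: (100/1940)²·195.6²/20 = 5.08281
  stratum South: (940/1940)²·367.8²/182 = 174.504
  stratum East: (120/1940)²·359.1²/11 = 44.8536
  stratum West: (580/1940)²·199.7²/81 = 44.0072
  stratum Central: (200/1940)²·303.0²/40 = 24.3939
V̂(x̄_st) = 292.841
SE(x̄_st) = √292.841 = 17.1126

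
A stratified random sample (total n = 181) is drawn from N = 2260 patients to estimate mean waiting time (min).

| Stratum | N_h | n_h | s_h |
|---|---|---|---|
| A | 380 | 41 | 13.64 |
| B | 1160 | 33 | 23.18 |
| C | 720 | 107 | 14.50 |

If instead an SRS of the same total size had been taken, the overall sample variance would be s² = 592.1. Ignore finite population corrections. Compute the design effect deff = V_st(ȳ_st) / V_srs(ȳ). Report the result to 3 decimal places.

deff ≈ 1.411

V̂(ȳ_st) = Σ W_h² s_h²/n_h, with W_h = N_h/N and N = 2260:
  stratum A: (380/2260)²·13.64²/41 = 0.128291
  stratum B: (1160/2260)²·23.18²/33 = 4.28955
  stratum C: (720/2260)²·14.50²/107 = 0.199435
V_st = 4.61728
V_srs = s²/n = 592.1/181 = 3.27127
deff = V_st / V_srs = 4.61728/3.27127 = 1.4115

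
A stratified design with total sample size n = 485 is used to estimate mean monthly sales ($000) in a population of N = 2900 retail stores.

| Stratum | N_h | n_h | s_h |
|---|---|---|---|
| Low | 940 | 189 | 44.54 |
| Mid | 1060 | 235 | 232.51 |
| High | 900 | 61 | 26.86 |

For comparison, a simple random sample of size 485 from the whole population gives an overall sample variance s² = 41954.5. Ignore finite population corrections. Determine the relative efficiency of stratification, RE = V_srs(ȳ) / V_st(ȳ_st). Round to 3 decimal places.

RE ≈ 2.623

V̂(ȳ_st) = Σ W_h² s_h²/n_h, with W_h = N_h/N and N = 2900:
  stratum Low: (940/2900)²·44.54²/189 = 1.1028
  stratum Mid: (1060/2900)²·232.51²/235 = 30.7349
  stratum High: (900/2900)²·26.86²/61 = 1.13912
V_st = 32.9768
V_srs = s²/n = 41954.5/485 = 86.5041
Relative efficiency = V_srs / V_st = 86.5041/32.9768 = 2.6232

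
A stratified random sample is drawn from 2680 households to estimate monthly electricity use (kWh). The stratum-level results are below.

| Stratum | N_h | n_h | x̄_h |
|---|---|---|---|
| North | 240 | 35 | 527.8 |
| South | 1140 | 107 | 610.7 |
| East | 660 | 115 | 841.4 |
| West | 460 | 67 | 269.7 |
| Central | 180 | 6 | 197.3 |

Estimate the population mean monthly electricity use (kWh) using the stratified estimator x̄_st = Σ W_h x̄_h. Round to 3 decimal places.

N = Σ N_h = 2680. Stratum weights W_h = N_h/N.
x̄_st = (240·527.8 + 1140·610.7 + 660·841.4 + 460·269.7 + 180·197.3) / 2680 = 573.79478

x̄_st ≈ 573.795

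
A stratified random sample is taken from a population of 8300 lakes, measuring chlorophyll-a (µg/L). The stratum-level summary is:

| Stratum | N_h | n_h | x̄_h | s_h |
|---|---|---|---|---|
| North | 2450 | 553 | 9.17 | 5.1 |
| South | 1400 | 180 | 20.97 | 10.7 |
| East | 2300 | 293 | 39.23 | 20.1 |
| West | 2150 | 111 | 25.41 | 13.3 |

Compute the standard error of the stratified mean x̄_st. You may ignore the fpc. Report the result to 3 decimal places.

V̂(x̄_st) = Σ W_h² s_h²/n_h, with W_h = N_h/N and N = 8300:
  stratum North: (2450/8300)²·5.1²/553 = 0.00409818
  stratum South: (1400/8300)²·10.7²/180 = 0.0180965
  stratum East: (2300/8300)²·20.1²/293 = 0.105882
  stratum West: (2150/8300)²·13.3²/111 = 0.10693
V̂(x̄_st) = 0.235008
SE(x̄_st) = √0.235008 = 0.484776

SE(x̄_st) ≈ 0.485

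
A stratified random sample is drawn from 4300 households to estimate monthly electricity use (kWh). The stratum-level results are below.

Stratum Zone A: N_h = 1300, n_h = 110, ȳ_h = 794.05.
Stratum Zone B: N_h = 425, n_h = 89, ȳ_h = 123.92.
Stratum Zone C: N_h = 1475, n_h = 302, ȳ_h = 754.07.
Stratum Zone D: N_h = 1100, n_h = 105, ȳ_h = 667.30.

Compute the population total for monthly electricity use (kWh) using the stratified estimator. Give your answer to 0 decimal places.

τ̂_st = Σ N_h ȳ_h = 1300·794.05 + 425·123.92 + 1475·754.07 + 1100·667.30 = 2931214

τ̂_st ≈ 2931214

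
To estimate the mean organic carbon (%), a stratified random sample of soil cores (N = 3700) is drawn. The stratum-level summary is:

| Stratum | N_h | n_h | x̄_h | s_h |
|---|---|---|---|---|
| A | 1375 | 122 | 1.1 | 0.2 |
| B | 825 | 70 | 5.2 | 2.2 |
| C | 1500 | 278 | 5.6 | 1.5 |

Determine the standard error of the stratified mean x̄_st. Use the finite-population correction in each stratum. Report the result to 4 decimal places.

V̂(x̄_st) = Σ W_h² (1 − n_h/N_h) s_h²/n_h, with W_h = N_h/N and N = 3700:
  stratum A: (1375/3700)²·(1 − 122/1375)·0.2²/122 = 4.1262e-05
  stratum B: (825/3700)²·(1 − 70/825)·2.2²/70 = 0.0031459
  stratum C: (1500/3700)²·(1 − 278/1500)·1.5²/278 = 0.00108367
V̂(x̄_st) = 0.00427083
SE(x̄_st) = √0.00427083 = 0.0653516

SE(x̄_st) ≈ 0.0654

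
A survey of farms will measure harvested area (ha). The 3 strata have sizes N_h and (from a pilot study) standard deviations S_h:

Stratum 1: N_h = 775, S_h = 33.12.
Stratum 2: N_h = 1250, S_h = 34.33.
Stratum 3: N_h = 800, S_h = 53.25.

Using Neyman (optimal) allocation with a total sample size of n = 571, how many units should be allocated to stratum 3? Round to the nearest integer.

219

Neyman allocation: n_h = n · N_h S_h / Σ N_i S_i, with n = 571.
  stratum 1: N_h·S_h = 775·33.12 = 25668.00
  stratum 2: N_h·S_h = 1250·34.33 = 42912.50
  stratum 3: N_h·S_h = 800·53.25 = 42600.00
Σ N_h S_h = 111180.50
n for stratum 3 = 571·42600.00/111180.50 = 218.785 → 219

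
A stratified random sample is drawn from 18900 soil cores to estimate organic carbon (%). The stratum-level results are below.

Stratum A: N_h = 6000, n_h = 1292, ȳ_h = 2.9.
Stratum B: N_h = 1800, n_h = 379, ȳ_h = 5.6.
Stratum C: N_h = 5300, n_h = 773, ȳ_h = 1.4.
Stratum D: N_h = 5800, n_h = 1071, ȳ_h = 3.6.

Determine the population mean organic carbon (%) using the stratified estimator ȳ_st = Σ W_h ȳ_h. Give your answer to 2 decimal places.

ȳ_st ≈ 2.95

N = Σ N_h = 18900. Stratum weights W_h = N_h/N.
ȳ_st = (6000·2.9 + 1800·5.6 + 5300·1.4 + 5800·3.6) / 18900 = 2.9513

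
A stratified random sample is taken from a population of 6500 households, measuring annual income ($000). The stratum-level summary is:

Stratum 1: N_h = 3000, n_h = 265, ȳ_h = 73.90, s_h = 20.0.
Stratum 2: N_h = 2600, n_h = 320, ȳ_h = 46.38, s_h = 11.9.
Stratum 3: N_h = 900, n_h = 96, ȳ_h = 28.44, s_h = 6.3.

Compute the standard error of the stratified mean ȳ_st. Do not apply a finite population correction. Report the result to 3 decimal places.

SE(ȳ_st) ≈ 0.633

V̂(ȳ_st) = Σ W_h² s_h²/n_h, with W_h = N_h/N and N = 6500:
  stratum 1: (3000/6500)²·20.0²/265 = 0.321536
  stratum 2: (2600/6500)²·11.9²/320 = 0.070805
  stratum 3: (900/6500)²·6.3²/96 = 0.00792626
V̂(ȳ_st) = 0.400267
SE(ȳ_st) = √0.400267 = 0.632667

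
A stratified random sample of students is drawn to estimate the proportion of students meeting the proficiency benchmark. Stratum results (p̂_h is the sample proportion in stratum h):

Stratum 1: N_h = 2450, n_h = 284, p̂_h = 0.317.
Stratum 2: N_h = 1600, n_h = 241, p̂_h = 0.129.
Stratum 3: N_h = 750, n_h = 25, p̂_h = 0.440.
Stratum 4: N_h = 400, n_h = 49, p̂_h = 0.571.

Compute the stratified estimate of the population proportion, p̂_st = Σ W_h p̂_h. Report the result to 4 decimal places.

p̂_st ≈ 0.2964

N = 5200; stratum weights W_h = N_h/N.
p̂_st = Σ W_h p̂_h = (2450·0.317 + 1600·0.129 + 750·0.440 + 400·0.571)/5200 = 0.29643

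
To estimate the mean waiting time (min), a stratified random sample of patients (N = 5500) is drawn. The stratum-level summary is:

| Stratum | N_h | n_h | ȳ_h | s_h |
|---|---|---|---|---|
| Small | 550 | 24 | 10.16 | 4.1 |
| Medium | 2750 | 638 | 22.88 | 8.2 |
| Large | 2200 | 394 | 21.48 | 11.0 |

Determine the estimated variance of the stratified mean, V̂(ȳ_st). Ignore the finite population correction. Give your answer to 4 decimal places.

V̂(ȳ_st) ≈ 0.0825

V̂(ȳ_st) = Σ W_h² s_h²/n_h, with W_h = N_h/N and N = 5500:
  stratum Small: (550/5500)²·4.1²/24 = 0.00700417
  stratum Medium: (2750/5500)²·8.2²/638 = 0.026348
  stratum Large: (2200/5500)²·11.0²/394 = 0.0491371
V̂(ȳ_st) = 0.0824892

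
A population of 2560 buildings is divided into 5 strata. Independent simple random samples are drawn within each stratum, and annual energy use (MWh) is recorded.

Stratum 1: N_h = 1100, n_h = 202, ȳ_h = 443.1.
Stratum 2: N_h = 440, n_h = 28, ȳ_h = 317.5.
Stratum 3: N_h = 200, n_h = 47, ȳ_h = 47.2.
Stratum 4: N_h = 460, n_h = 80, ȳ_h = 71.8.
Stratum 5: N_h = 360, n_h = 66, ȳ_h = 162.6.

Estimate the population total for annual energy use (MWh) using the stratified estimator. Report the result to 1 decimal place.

τ̂_st = Σ N_h ȳ_h = 1100·443.1 + 440·317.5 + 200·47.2 + 460·71.8 + 360·162.6 = 728114.0

τ̂_st ≈ 728114.0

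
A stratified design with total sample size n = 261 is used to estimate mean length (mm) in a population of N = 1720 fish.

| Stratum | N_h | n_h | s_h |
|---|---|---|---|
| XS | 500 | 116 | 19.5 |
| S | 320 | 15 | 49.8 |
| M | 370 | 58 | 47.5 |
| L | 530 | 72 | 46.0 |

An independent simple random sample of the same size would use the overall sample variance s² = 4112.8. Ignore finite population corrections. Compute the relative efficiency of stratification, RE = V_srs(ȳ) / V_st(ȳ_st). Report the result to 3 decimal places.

V̂(ȳ_st) = Σ W_h² s_h²/n_h, with W_h = N_h/N and N = 1720:
  stratum XS: (500/1720)²·19.5²/116 = 0.277009
  stratum S: (320/1720)²·49.8²/15 = 5.72283
  stratum M: (370/1720)²·47.5²/58 = 1.80014
  stratum L: (530/1720)²·46.0²/72 = 2.79047
V_st = 10.5904
V_srs = s²/n = 4112.8/261 = 15.7579
Relative efficiency = V_srs / V_st = 15.7579/10.5904 = 1.4879

RE ≈ 1.488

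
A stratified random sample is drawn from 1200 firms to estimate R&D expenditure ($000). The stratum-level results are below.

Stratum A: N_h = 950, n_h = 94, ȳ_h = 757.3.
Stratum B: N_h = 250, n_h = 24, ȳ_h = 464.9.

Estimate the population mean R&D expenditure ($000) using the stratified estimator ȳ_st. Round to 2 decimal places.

N = Σ N_h = 1200. Stratum weights W_h = N_h/N.
ȳ_st = (950·757.3 + 250·464.9) / 1200 = 696.3833

ȳ_st ≈ 696.38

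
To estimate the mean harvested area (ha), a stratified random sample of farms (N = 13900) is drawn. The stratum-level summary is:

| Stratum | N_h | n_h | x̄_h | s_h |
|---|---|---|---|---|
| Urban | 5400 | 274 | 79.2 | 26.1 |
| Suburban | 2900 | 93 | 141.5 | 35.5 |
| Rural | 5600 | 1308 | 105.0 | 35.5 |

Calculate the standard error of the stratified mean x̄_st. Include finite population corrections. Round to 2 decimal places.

SE(x̄_st) ≈ 1.02

V̂(x̄_st) = Σ W_h² (1 − n_h/N_h) s_h²/n_h, with W_h = N_h/N and N = 13900:
  stratum Urban: (5400/13900)²·(1 − 274/5400)·26.1²/274 = 0.356183
  stratum Suburban: (2900/13900)²·(1 − 93/2900)·35.5²/93 = 0.570932
  stratum Rural: (5600/13900)²·(1 − 1308/5600)·35.5²/1308 = 0.119858
V̂(x̄_st) = 1.04697
SE(x̄_st) = √1.04697 = 1.02322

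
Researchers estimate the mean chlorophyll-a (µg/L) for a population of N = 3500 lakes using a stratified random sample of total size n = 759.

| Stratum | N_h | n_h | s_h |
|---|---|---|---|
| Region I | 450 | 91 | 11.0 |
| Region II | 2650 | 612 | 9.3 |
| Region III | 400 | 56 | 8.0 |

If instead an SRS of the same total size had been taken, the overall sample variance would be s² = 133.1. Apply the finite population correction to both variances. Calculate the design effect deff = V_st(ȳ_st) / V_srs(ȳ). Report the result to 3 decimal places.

V̂(ȳ_st) = Σ W_h² (1 − n_h/N_h) s_h²/n_h, with W_h = N_h/N and N = 3500:
  stratum Region I: (450/3500)²·(1 − 91/450)·11.0²/91 = 0.0175354
  stratum Region II: (2650/3500)²·(1 − 612/2650)·9.3²/612 = 0.0623058
  stratum Region III: (400/3500)²·(1 − 56/400)·8.0²/56 = 0.0128373
V_st = 0.0926785
V_srs = (1 − 759/3500)·133.1/759 = 0.137334
deff = V_st / V_srs = 0.0926785/0.137334 = 0.6748

deff ≈ 0.675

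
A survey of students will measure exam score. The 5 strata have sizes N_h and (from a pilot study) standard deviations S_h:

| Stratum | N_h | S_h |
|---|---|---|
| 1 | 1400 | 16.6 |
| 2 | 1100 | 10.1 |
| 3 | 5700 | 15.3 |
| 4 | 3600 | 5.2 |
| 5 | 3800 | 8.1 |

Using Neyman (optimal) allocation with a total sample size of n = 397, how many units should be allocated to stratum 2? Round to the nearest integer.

26

Neyman allocation: n_h = n · N_h S_h / Σ N_i S_i, with n = 397.
  stratum 1: N_h·S_h = 1400·16.6 = 23240.00
  stratum 2: N_h·S_h = 1100·10.1 = 11110.00
  stratum 3: N_h·S_h = 5700·15.3 = 87210.00
  stratum 4: N_h·S_h = 3600·5.2 = 18720.00
  stratum 5: N_h·S_h = 3800·8.1 = 30780.00
Σ N_h S_h = 171060.00
n for stratum 2 = 397·11110.00/171060.00 = 25.784 → 26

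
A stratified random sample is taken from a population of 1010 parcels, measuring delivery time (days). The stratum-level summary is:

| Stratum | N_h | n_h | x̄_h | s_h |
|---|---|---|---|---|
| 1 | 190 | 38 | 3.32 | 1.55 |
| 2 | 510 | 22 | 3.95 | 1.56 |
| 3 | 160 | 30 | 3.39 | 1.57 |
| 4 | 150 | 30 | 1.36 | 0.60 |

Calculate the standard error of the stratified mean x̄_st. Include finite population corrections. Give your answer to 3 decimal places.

V̂(x̄_st) = Σ W_h² (1 − n_h/N_h) s_h²/n_h, with W_h = N_h/N and N = 1010:
  stratum 1: (190/1010)²·(1 − 38/190)·1.55²/38 = 0.00178992
  stratum 2: (510/1010)²·(1 − 22/510)·1.56²/22 = 0.0269882
  stratum 3: (160/1010)²·(1 − 30/160)·1.57²/30 = 0.00167532
  stratum 4: (150/1010)²·(1 − 30/150)·0.60²/30 = 0.000211744
V̂(x̄_st) = 0.0306652
SE(x̄_st) = √0.0306652 = 0.175115

SE(x̄_st) ≈ 0.175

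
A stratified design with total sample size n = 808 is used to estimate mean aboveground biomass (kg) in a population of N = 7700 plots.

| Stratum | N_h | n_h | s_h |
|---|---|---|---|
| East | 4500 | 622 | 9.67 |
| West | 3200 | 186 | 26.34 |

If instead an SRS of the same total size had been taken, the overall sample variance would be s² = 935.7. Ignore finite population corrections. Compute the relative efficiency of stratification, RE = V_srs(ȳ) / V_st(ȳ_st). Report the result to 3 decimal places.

V̂(ȳ_st) = Σ W_h² s_h²/n_h, with W_h = N_h/N and N = 7700:
  stratum East: (4500/7700)²·9.67²/622 = 0.0513459
  stratum West: (3200/7700)²·26.34²/186 = 0.644224
V_st = 0.69557
V_srs = s²/n = 935.7/808 = 1.15804
Relative efficiency = V_srs / V_st = 1.15804/0.69557 = 1.6649

RE ≈ 1.665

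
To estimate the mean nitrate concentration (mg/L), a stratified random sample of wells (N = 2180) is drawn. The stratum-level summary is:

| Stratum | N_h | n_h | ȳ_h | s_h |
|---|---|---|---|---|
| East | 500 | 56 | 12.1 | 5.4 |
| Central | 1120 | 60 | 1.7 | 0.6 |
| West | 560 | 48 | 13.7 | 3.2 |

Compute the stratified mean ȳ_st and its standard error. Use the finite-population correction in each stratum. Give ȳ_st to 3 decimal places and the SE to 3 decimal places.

ȳ_st = Σ W_h ȳ_h = (500·12.1 + 1120·1.7 + 560·13.7)/2180 = 7.16789
V̂(ȳ_st) = Σ W_h² (1 − n_h/N_h) s_h²/n_h, with W_h = N_h/N and N = 2180:
  stratum East: (500/2180)²·(1 − 56/500)·5.4²/56 = 0.0243243
  stratum Central: (1120/2180)²·(1 − 60/1120)·0.6²/60 = 0.00149886
  stratum West: (560/2180)²·(1 − 48/560)·3.2²/48 = 0.0128707
V̂(ȳ_st) = 0.0386939
SE(ȳ_st) = √0.0386939 = 0.196708

ȳ_st ≈ 7.168, SE ≈ 0.197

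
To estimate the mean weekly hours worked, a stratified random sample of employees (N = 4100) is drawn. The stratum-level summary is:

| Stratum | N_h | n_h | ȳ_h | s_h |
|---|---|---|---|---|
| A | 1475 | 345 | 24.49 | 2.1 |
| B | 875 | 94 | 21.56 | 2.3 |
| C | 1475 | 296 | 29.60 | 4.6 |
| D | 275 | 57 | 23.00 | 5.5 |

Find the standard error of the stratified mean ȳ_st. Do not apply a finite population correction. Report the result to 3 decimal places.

SE(ȳ_st) ≈ 0.126

V̂(ȳ_st) = Σ W_h² s_h²/n_h, with W_h = N_h/N and N = 4100:
  stratum A: (1475/4100)²·2.1²/345 = 0.00165438
  stratum B: (875/4100)²·2.3²/94 = 0.00256316
  stratum C: (1475/4100)²·4.6²/296 = 0.0092521
  stratum D: (275/4100)²·5.5²/57 = 0.00238753
V̂(ȳ_st) = 0.0158572
SE(ȳ_st) = √0.0158572 = 0.125925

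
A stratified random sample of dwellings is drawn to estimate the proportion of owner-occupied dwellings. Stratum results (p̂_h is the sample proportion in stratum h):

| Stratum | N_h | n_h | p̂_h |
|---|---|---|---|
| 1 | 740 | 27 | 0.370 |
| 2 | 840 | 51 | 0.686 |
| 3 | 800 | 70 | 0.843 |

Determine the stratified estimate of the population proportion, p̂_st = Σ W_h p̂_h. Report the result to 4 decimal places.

p̂_st ≈ 0.6405

N = 2380; stratum weights W_h = N_h/N.
p̂_st = Σ W_h p̂_h = (740·0.370 + 840·0.686 + 800·0.843)/2380 = 0.64052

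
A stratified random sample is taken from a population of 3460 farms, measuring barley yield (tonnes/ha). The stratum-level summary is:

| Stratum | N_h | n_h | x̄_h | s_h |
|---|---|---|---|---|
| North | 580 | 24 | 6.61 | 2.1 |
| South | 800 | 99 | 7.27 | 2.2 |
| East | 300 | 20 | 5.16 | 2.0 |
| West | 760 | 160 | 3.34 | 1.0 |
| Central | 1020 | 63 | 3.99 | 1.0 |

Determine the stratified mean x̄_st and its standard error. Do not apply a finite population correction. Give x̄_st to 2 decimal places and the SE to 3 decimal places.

x̄_st = Σ W_h x̄_h = (580·6.61 + 800·7.27 + 300·5.16 + 760·3.34 + 1020·3.99)/3460 = 5.14624
V̂(x̄_st) = Σ W_h² s_h²/n_h, with W_h = N_h/N and N = 3460:
  stratum North: (580/3460)²·2.1²/24 = 0.00516334
  stratum South: (800/3460)²·2.2²/99 = 0.00261359
  stratum East: (300/3460)²·2.0²/20 = 0.00150356
  stratum West: (760/3460)²·1.0²/160 = 0.000301547
  stratum Central: (1020/3460)²·1.0²/63 = 0.00137946
V̂(x̄_st) = 0.0109615
SE(x̄_st) = √0.0109615 = 0.104697

x̄_st ≈ 5.15, SE ≈ 0.105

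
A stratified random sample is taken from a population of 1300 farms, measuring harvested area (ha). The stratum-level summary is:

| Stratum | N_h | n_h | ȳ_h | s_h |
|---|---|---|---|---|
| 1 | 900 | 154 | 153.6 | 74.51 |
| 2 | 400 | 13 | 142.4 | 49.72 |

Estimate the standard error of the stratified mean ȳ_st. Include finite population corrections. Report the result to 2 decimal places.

SE(ȳ_st) ≈ 5.63

V̂(ȳ_st) = Σ W_h² (1 − n_h/N_h) s_h²/n_h, with W_h = N_h/N and N = 1300:
  stratum 1: (900/1300)²·(1 − 154/900)·74.51²/154 = 14.322
  stratum 2: (400/1300)²·(1 − 13/400)·49.72²/13 = 17.4182
V̂(ȳ_st) = 31.7402
SE(ȳ_st) = √31.7402 = 5.63384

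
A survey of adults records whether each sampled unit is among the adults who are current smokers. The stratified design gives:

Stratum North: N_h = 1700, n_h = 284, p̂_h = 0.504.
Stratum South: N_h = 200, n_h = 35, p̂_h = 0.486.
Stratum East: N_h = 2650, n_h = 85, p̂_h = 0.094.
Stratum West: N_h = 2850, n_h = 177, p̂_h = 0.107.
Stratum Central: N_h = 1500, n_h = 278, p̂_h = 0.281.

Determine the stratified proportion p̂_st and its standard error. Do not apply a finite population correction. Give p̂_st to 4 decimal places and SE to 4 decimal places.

N = 8900; stratum weights W_h = N_h/N.
p̂_st = Σ W_h p̂_h = (1700·0.504 + 200·0.486 + 2650·0.094 + 2850·0.107 + 1500·0.281)/8900 = 0.21680
V̂(p̂_st) = Σ W_h² p̂_h(1−p̂_h)/(n_h−1):
  stratum North: (1700/8900)²·0.504·0.496/283 = 3.22288e-05
  stratum South: (200/8900)²·0.486·0.514/34 = 3.71023e-06
  stratum East: (2650/8900)²·0.094·0.906/84 = 8.98853e-05
  stratum West: (2850/8900)²·0.107·0.893/176 = 5.56714e-05
  stratum Central: (1500/8900)²·0.281·0.719/277 = 2.07185e-05
V̂(p̂_st) = 0.000202214; SE = √V̂ = 0.0142202

p̂_st ≈ 0.2168, SE ≈ 0.0142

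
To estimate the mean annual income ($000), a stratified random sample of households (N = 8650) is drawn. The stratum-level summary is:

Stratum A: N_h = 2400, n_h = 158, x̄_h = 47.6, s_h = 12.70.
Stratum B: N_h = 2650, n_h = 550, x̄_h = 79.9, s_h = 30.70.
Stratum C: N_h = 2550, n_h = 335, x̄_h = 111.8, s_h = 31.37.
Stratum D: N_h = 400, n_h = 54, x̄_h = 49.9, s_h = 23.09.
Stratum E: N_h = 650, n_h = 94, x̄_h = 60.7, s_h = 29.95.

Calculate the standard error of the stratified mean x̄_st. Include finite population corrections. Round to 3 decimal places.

SE(x̄_st) ≈ 0.698

V̂(x̄_st) = Σ W_h² (1 − n_h/N_h) s_h²/n_h, with W_h = N_h/N and N = 8650:
  stratum A: (2400/8650)²·(1 − 158/2400)·12.70²/158 = 0.0734117
  stratum B: (2650/8650)²·(1 − 550/2650)·30.70²/550 = 0.127452
  stratum C: (2550/8650)²·(1 − 335/2550)·31.37²/335 = 0.221751
  stratum D: (400/8650)²·(1 − 54/400)·23.09²/54 = 0.0182624
  stratum E: (650/8650)²·(1 − 94/650)·29.95²/94 = 0.0460916
V̂(x̄_st) = 0.486969
SE(x̄_st) = √0.486969 = 0.697832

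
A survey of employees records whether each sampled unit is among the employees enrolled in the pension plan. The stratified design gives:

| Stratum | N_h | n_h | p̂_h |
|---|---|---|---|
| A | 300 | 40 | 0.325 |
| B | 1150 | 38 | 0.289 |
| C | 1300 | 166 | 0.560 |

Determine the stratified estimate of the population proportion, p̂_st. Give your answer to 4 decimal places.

p̂_st ≈ 0.4210

N = 2750; stratum weights W_h = N_h/N.
p̂_st = Σ W_h p̂_h = (300·0.325 + 1150·0.289 + 1300·0.560)/2750 = 0.42104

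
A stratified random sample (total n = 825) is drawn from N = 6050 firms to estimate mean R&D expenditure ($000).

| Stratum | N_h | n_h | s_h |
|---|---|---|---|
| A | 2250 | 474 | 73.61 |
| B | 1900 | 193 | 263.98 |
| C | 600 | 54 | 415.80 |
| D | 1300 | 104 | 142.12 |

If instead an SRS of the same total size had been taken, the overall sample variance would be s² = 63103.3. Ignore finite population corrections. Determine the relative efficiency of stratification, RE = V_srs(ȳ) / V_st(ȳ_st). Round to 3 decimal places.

RE ≈ 0.985

V̂(ȳ_st) = Σ W_h² s_h²/n_h, with W_h = N_h/N and N = 6050:
  stratum A: (2250/6050)²·73.61²/474 = 1.58106
  stratum B: (1900/6050)²·263.98²/193 = 35.6108
  stratum C: (600/6050)²·415.80²/54 = 31.4896
  stratum D: (1300/6050)²·142.12²/104 = 8.96712
V_st = 77.6485
V_srs = s²/n = 63103.3/825 = 76.4888
Relative efficiency = V_srs / V_st = 76.4888/77.6485 = 0.9851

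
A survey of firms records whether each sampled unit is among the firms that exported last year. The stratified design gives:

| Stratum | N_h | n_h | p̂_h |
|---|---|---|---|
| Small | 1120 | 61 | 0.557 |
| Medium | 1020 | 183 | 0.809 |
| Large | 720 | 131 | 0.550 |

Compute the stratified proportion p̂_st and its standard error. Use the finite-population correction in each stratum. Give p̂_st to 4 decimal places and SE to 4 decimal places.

N = 2860; stratum weights W_h = N_h/N.
p̂_st = Σ W_h p̂_h = (1120·0.557 + 1020·0.809 + 720·0.550)/2860 = 0.64511
V̂(p̂_st) = Σ W_h² (1 − n_h/N_h) p̂_h(1−p̂_h)/(n_h−1):
  stratum Small: (1120/2860)²·(1 − 61/1120)·0.557·0.443/60 = 0.000596334
  stratum Medium: (1020/2860)²·(1 − 183/1020)·0.809·0.191/182 = 8.86144e-05
  stratum Large: (720/2860)²·(1 − 131/720)·0.550·0.450/130 = 9.87069e-05
V̂(p̂_st) = 0.000783655; SE = √V̂ = 0.0279938

p̂_st ≈ 0.6451, SE ≈ 0.0280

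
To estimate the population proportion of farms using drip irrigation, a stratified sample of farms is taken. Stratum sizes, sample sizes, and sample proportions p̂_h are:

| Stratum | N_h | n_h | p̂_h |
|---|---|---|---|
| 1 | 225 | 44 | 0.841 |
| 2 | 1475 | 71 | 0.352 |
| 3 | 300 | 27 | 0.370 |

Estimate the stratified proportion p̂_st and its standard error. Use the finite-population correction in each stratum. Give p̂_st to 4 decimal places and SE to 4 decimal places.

p̂_st ≈ 0.4097, SE ≈ 0.0436

N = 2000; stratum weights W_h = N_h/N.
p̂_st = Σ W_h p̂_h = (225·0.841 + 1475·0.352 + 300·0.370)/2000 = 0.40971
V̂(p̂_st) = Σ W_h² (1 − n_h/N_h) p̂_h(1−p̂_h)/(n_h−1):
  stratum 1: (225/2000)²·(1 − 44/225)·0.841·0.159/43 = 3.16611e-05
  stratum 2: (1475/2000)²·(1 − 71/1475)·0.352·0.648/70 = 0.00168701
  stratum 3: (300/2000)²·(1 − 27/300)·0.370·0.630/26 = 0.000183566
V̂(p̂_st) = 0.00190224; SE = √V̂ = 0.0436147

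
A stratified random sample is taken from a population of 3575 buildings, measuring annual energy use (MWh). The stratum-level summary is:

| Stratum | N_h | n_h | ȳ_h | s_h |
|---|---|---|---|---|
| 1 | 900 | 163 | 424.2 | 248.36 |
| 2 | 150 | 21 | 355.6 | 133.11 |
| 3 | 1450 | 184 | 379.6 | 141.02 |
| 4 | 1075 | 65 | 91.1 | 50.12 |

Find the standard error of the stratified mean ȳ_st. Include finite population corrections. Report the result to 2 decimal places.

SE(ȳ_st) ≈ 6.30

V̂(ȳ_st) = Σ W_h² (1 − n_h/N_h) s_h²/n_h, with W_h = N_h/N and N = 3575:
  stratum 1: (900/3575)²·(1 − 163/900)·248.36²/163 = 19.6396
  stratum 2: (150/3575)²·(1 − 21/150)·133.11²/21 = 1.27741
  stratum 3: (1450/3575)²·(1 − 184/1450)·141.02²/184 = 15.5236
  stratum 4: (1075/3575)²·(1 − 65/1075)·50.12²/65 = 3.28312
V̂(ȳ_st) = 39.7238
SE(ȳ_st) = √39.7238 = 6.30268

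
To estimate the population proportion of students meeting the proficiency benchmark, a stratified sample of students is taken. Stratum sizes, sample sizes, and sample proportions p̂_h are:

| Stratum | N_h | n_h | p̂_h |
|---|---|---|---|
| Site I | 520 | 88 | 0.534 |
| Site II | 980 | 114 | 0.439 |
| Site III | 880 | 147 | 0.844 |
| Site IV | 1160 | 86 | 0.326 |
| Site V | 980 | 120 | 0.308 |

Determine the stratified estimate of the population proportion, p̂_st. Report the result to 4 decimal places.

p̂_st ≈ 0.4714

N = 4520; stratum weights W_h = N_h/N.
p̂_st = Σ W_h p̂_h = (520·0.534 + 980·0.439 + 880·0.844 + 1160·0.326 + 980·0.308)/4520 = 0.47138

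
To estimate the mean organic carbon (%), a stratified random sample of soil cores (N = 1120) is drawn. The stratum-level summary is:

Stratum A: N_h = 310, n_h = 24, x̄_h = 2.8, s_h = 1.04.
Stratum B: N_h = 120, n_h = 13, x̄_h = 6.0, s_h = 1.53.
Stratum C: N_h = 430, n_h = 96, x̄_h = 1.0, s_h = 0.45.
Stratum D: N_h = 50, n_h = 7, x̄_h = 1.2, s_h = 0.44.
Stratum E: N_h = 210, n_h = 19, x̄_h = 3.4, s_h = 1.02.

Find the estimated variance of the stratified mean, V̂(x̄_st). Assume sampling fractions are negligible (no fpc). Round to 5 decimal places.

V̂(x̄_st) ≈ 0.00781

V̂(x̄_st) = Σ W_h² s_h²/n_h, with W_h = N_h/N and N = 1120:
  stratum A: (310/1120)²·1.04²/24 = 0.00345257
  stratum B: (120/1120)²·1.53²/13 = 0.00206712
  stratum C: (430/1120)²·0.45²/96 = 0.000310924
  stratum D: (50/1120)²·0.44²/7 = 5.51203e-05
  stratum E: (210/1120)²·1.02²/19 = 0.00192508
V̂(x̄_st) = 0.00781082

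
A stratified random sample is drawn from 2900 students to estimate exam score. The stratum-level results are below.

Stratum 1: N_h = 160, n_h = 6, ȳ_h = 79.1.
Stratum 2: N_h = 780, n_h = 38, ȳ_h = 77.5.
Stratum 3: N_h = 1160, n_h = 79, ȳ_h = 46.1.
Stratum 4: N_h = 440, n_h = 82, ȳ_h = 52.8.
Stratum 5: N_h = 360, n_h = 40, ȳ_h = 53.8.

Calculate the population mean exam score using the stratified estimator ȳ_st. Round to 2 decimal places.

ȳ_st ≈ 58.34

N = Σ N_h = 2900. Stratum weights W_h = N_h/N.
ȳ_st = (160·79.1 + 780·77.5 + 1160·46.1 + 440·52.8 + 360·53.8) / 2900 = 58.3386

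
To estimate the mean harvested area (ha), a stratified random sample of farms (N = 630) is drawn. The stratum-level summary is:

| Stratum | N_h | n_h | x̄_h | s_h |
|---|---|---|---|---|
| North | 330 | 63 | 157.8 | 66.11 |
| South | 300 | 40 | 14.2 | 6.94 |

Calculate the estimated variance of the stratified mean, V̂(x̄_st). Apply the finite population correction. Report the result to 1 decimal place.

V̂(x̄_st) ≈ 15.6

V̂(x̄_st) = Σ W_h² (1 − n_h/N_h) s_h²/n_h, with W_h = N_h/N and N = 630:
  stratum North: (330/630)²·(1 − 63/330)·66.11²/63 = 15.4006
  stratum South: (300/630)²·(1 − 40/300)·6.94²/40 = 0.236631
V̂(x̄_st) = 15.6372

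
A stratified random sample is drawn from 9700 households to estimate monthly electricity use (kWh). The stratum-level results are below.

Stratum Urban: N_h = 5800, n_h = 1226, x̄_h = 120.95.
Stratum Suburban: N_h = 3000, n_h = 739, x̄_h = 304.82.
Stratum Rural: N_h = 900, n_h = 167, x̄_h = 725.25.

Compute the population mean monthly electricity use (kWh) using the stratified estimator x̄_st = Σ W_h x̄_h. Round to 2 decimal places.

N = Σ N_h = 9700. Stratum weights W_h = N_h/N.
x̄_st = (5800·120.95 + 3000·304.82 + 900·725.25) / 9700 = 233.8861

x̄_st ≈ 233.89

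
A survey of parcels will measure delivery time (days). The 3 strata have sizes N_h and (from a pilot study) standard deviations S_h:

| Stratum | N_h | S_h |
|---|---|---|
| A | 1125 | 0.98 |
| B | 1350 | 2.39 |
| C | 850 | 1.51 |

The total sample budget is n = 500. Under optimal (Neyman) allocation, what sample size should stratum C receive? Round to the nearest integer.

Neyman allocation: n_h = n · N_h S_h / Σ N_i S_i, with n = 500.
  stratum A: N_h·S_h = 1125·0.98 = 1102.50
  stratum B: N_h·S_h = 1350·2.39 = 3226.50
  stratum C: N_h·S_h = 850·1.51 = 1283.50
Σ N_h S_h = 5612.50
n for stratum C = 500·1283.50/5612.50 = 114.343 → 114

114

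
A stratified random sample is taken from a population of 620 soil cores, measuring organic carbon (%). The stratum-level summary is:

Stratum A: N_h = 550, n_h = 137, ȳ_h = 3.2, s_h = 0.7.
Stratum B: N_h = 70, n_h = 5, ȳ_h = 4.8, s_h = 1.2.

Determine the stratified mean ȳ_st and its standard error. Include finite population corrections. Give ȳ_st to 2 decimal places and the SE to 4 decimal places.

ȳ_st ≈ 3.38, SE ≈ 0.0743

ȳ_st = Σ W_h ȳ_h = (550·3.2 + 70·4.8)/620 = 3.38065
V̂(ȳ_st) = Σ W_h² (1 − n_h/N_h) s_h²/n_h, with W_h = N_h/N and N = 620:
  stratum A: (550/620)²·(1 − 137/550)·0.7²/137 = 0.00211351
  stratum B: (70/620)²·(1 − 5/70)·1.2²/5 = 0.00340895
V̂(ȳ_st) = 0.00552246
SE(ȳ_st) = √0.00552246 = 0.0743133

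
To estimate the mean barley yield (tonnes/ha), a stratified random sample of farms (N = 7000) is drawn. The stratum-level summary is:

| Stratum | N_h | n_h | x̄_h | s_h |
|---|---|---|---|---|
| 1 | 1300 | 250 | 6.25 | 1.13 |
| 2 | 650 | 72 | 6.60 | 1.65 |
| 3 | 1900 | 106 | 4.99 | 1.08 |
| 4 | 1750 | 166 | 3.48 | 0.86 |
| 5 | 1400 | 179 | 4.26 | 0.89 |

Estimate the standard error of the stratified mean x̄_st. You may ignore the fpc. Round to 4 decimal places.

SE(x̄_st) ≈ 0.0421

V̂(x̄_st) = Σ W_h² s_h²/n_h, with W_h = N_h/N and N = 7000:
  stratum 1: (1300/7000)²·1.13²/250 = 0.00017616
  stratum 2: (650/7000)²·1.65²/72 = 0.000326036
  stratum 3: (1900/7000)²·1.08²/106 = 0.000810686
  stratum 4: (1750/7000)²·0.86²/166 = 0.000278464
  stratum 5: (1400/7000)²·0.89²/179 = 0.000177006
V̂(x̄_st) = 0.00176835
SE(x̄_st) = √0.00176835 = 0.0420518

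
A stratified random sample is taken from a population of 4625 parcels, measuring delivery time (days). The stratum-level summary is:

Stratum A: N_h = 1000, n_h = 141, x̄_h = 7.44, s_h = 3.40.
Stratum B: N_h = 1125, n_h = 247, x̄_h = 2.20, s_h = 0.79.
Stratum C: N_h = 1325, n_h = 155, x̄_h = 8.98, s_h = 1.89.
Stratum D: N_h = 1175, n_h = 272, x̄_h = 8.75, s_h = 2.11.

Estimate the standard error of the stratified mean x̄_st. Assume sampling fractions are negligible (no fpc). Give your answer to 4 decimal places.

V̂(x̄_st) = Σ W_h² s_h²/n_h, with W_h = N_h/N and N = 4625:
  stratum A: (1000/4625)²·3.40²/141 = 0.00383279
  stratum B: (1125/4625)²·0.79²/247 = 0.000149499
  stratum C: (1325/4625)²·1.89²/155 = 0.00189147
  stratum D: (1175/4625)²·2.11²/272 = 0.00105645
V̂(x̄_st) = 0.00693021
SE(x̄_st) = √0.00693021 = 0.0832479

SE(x̄_st) ≈ 0.0832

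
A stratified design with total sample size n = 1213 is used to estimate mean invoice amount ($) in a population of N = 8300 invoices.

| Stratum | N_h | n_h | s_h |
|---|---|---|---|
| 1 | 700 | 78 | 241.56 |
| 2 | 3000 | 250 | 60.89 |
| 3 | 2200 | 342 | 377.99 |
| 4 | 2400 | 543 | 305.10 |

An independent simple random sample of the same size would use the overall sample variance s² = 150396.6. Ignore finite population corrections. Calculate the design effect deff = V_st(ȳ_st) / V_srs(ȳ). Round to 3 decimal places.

deff ≈ 0.411

V̂(ȳ_st) = Σ W_h² s_h²/n_h, with W_h = N_h/N and N = 8300:
  stratum 1: (700/8300)²·241.56²/78 = 5.32103
  stratum 2: (3000/8300)²·60.89²/250 = 1.93748
  stratum 3: (2200/8300)²·377.99²/342 = 29.3511
  stratum 4: (2400/8300)²·305.10²/543 = 14.3335
V_st = 50.943
V_srs = s²/n = 150396.6/1213 = 123.987
deff = V_st / V_srs = 50.943/123.987 = 0.4109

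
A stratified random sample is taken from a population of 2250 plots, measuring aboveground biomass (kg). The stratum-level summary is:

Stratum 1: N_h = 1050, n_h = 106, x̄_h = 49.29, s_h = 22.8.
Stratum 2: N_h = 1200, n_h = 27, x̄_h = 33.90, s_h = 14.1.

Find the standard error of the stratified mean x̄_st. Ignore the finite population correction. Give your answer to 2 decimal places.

SE(x̄_st) ≈ 1.78

V̂(x̄_st) = Σ W_h² s_h²/n_h, with W_h = N_h/N and N = 2250:
  stratum 1: (1050/2250)²·22.8²/106 = 1.06802
  stratum 2: (1200/2250)²·14.1²/27 = 2.09446
V̂(x̄_st) = 3.16247
SE(x̄_st) = √3.16247 = 1.77833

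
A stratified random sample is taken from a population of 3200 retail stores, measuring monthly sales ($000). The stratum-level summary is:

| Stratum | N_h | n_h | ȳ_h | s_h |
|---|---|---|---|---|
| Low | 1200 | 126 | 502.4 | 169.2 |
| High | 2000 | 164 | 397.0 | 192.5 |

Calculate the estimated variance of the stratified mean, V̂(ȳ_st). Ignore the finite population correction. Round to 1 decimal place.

V̂(ȳ_st) ≈ 120.2

V̂(ȳ_st) = Σ W_h² s_h²/n_h, with W_h = N_h/N and N = 3200:
  stratum Low: (1200/3200)²·169.2²/126 = 31.9516
  stratum High: (2000/3200)²·192.5²/164 = 88.2628
V̂(ȳ_st) = 120.214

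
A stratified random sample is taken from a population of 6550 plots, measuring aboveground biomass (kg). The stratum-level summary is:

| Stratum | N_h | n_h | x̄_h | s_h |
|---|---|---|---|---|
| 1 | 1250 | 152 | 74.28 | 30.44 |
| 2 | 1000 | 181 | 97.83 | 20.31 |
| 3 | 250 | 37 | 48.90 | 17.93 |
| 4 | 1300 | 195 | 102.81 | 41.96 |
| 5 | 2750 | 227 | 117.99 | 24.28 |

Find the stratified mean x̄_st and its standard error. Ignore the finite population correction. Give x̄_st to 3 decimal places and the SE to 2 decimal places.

x̄_st = Σ W_h x̄_h = (1250·74.28 + 1000·97.83 + 250·48.90 + 1300·102.81 + 2750·117.99)/6550 = 100.92069
V̂(x̄_st) = Σ W_h² s_h²/n_h, with W_h = N_h/N and N = 6550:
  stratum 1: (1250/6550)²·30.44²/152 = 0.222015
  stratum 2: (1000/6550)²·20.31²/181 = 0.0531201
  stratum 3: (250/6550)²·17.93²/37 = 0.0126577
  stratum 4: (1300/6550)²·41.96²/195 = 0.355664
  stratum 5: (2750/6550)²·24.28²/227 = 0.457777
V̂(x̄_st) = 1.10124
SE(x̄_st) = √1.10124 = 1.0494

x̄_st ≈ 100.921, SE ≈ 1.05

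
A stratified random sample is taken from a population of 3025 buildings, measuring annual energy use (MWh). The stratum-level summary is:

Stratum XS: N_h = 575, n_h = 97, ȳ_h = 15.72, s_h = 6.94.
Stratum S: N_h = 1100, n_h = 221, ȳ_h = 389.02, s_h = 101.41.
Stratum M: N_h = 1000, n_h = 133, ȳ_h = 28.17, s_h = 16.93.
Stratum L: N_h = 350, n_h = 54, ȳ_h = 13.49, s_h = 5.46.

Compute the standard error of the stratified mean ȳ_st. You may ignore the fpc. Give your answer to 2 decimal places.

V̂(ȳ_st) = Σ W_h² s_h²/n_h, with W_h = N_h/N and N = 3025:
  stratum XS: (575/3025)²·6.94²/97 = 0.0179404
  stratum S: (1100/3025)²·101.41²/221 = 6.15324
  stratum M: (1000/3025)²·16.93²/133 = 0.235511
  stratum L: (350/3025)²·5.46²/54 = 0.00739055
V̂(ȳ_st) = 6.41408
SE(ȳ_st) = √6.41408 = 2.5326

SE(ȳ_st) ≈ 2.53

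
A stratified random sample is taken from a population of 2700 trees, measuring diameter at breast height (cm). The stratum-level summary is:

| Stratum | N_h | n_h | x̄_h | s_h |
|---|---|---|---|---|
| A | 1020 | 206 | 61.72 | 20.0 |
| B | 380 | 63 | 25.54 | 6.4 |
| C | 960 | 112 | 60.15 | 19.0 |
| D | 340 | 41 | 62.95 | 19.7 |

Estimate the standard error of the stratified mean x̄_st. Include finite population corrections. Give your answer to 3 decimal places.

SE(x̄_st) ≈ 0.851

V̂(x̄_st) = Σ W_h² (1 − n_h/N_h) s_h²/n_h, with W_h = N_h/N and N = 2700:
  stratum A: (1020/2700)²·(1 − 206/1020)·20.0²/206 = 0.221151
  stratum B: (380/2700)²·(1 − 63/380)·6.4²/63 = 0.0107432
  stratum C: (960/2700)²·(1 − 112/960)·19.0²/112 = 0.359939
  stratum D: (340/2700)²·(1 − 41/340)·19.7²/41 = 0.131999
V̂(x̄_st) = 0.723833
SE(x̄_st) = √0.723833 = 0.850784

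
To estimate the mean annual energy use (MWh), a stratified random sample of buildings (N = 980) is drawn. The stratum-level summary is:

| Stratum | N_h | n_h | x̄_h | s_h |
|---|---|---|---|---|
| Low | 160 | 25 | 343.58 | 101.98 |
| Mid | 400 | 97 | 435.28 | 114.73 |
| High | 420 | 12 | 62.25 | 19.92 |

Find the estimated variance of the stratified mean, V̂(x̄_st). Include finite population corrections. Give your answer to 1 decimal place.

V̂(x̄_st) ≈ 32.4

V̂(x̄_st) = Σ W_h² (1 − n_h/N_h) s_h²/n_h, with W_h = N_h/N and N = 980:
  stratum Low: (160/980)²·(1 − 25/160)·101.98²/25 = 9.35603
  stratum Mid: (400/980)²·(1 − 97/400)·114.73²/97 = 17.1251
  stratum High: (420/980)²·(1 − 12/420)·19.92²/12 = 5.90004
V̂(x̄_st) = 32.3812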